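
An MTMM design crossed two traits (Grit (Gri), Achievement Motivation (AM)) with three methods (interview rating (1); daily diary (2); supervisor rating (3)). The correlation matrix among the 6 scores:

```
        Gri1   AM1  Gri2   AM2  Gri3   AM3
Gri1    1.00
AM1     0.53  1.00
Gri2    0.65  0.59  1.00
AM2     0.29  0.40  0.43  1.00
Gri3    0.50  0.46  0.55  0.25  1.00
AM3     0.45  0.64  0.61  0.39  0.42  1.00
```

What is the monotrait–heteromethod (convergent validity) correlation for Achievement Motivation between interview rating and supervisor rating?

0.64

Same trait (AM), different methods: r(AM1, AM3) = 0.64.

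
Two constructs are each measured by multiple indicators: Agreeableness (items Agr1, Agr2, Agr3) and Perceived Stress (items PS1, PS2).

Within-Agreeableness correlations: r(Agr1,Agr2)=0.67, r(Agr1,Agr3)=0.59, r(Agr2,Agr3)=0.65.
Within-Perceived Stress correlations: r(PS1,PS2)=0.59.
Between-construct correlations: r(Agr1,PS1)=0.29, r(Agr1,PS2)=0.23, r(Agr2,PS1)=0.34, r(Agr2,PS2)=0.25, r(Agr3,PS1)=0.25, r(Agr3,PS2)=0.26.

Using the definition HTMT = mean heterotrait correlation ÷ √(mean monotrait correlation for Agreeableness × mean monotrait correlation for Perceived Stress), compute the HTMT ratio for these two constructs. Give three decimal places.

0.441

Mean between = 1.62/6 = 0.2700.
Mean within-Agr = 1.91/3 = 0.6367; mean within-PS = 0.59/1 = 0.5900.
Geometric mean = √(0.6367 × 0.5900) = 0.6129.
HTMT = 0.2700 / 0.6129 = 0.441.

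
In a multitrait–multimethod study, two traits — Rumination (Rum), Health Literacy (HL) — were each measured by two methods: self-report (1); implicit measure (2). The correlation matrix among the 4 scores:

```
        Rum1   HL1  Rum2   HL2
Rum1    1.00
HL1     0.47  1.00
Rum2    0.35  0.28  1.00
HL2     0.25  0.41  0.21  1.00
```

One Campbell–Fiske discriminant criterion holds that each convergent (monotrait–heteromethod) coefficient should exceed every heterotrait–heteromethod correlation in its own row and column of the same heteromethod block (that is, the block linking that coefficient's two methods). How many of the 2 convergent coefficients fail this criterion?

Checking each validity diagonal entry against its comparison values:
Rum (methods 1·2): 0.35 vs {0.25, 0.28} → pass.
HL (methods 1·2): 0.41 vs {0.28, 0.25} → pass.
0 of 2 fail.

0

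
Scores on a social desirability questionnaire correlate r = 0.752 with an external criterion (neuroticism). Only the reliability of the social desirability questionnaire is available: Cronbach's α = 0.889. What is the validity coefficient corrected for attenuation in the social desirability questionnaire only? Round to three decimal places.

0.798

Single correction: r_c = r_obs / √r_xx = 0.752 / √0.889 = 0.752 / 0.9429 ≈ 0.798.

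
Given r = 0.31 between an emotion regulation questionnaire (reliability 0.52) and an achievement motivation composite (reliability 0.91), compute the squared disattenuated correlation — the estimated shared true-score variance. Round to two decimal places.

Disattenuated r = 0.31 / √(0.52 × 0.91) = 0.31 / 0.6879 = 0.4506.
Shared true-score variance = 0.4506² = 0.2030 ≈ 0.20.

0.20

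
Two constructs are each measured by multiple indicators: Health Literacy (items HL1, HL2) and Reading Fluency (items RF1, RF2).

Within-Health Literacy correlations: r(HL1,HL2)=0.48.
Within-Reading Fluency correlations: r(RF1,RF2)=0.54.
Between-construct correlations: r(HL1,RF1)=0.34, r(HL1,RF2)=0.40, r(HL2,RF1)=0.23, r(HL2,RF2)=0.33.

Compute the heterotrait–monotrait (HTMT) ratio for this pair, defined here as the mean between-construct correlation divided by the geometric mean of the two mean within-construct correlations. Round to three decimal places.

0.638

Mean between = 1.30/4 = 0.3250.
Mean within-HL = 0.48/1 = 0.4800; mean within-RF = 0.54/1 = 0.5400.
Geometric mean = √(0.4800 × 0.5400) = 0.5091.
HTMT = 0.3250 / 0.5091 = 0.638.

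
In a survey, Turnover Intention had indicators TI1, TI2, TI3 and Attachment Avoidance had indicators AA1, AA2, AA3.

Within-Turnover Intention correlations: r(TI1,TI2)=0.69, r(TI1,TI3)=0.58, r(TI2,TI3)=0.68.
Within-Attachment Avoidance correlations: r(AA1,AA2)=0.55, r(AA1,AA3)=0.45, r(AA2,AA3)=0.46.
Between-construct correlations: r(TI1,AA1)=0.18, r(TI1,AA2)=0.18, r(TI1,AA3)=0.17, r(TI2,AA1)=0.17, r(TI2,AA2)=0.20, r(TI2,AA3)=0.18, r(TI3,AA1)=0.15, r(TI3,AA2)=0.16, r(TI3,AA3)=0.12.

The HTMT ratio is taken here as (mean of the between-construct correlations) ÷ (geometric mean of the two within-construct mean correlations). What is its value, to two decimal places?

Between-construct mean = 1.51/9 = 0.1678.
Mean within-TI = 1.95/3 = 0.6500; mean within-AA = 1.46/3 = 0.4867.
Geometric mean = √(0.6500 × 0.4867) = 0.5625.
HTMT = 0.1678 / 0.5625 = 0.30.

0.30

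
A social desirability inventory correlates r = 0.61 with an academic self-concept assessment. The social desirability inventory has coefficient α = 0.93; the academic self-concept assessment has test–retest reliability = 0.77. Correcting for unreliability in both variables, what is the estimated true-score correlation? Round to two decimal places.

r_true = r_obs / √(r_xx · r_yy) = 0.61 / √(0.93 × 0.77) = 0.61 / √0.7161 = 0.61 / 0.8462 ≈ 0.72.

0.72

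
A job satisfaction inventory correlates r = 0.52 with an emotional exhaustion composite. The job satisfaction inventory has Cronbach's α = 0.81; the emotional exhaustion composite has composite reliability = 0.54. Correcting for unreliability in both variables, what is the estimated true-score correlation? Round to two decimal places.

r_true = r_obs / √(r_xx · r_yy) = 0.52 / √(0.81 × 0.54) = 0.52 / √0.4374 = 0.52 / 0.6614 ≈ 0.79.

0.79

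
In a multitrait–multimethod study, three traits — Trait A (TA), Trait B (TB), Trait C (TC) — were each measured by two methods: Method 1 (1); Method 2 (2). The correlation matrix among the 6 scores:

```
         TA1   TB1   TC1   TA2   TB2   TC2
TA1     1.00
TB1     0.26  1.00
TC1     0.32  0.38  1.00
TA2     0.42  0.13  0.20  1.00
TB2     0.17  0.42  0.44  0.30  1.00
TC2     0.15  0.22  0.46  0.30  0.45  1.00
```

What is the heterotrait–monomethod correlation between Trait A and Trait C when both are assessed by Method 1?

0.32

Different traits, same method: r(TA1, TC1) = 0.32.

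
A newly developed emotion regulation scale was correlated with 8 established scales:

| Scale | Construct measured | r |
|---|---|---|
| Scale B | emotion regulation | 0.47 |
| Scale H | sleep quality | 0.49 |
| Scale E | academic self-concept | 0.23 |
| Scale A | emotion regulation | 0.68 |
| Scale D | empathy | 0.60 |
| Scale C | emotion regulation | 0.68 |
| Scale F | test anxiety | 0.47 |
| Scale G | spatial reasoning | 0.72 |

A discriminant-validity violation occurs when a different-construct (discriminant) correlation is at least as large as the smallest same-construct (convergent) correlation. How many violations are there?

Convergent (same construct = emotion regulation): Scale B, Scale A, Scale C.
Smallest convergent = 0.47. Discriminant values: 0.49, 0.23, 0.60, 0.47, 0.72; count ≥ 0.47 → 4.

4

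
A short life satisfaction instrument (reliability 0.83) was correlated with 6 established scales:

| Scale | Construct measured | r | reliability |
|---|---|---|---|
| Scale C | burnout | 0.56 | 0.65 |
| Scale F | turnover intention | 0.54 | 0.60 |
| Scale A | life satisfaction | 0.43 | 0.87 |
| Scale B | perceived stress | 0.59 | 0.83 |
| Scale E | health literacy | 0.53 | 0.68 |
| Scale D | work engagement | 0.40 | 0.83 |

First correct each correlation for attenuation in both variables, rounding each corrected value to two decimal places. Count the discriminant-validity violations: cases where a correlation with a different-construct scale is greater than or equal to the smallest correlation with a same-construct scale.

Disattenuated r (r / √(r_scale · r_new)):
  Scale C (disc): 0.56 / √(0.65·0.83) = 0.76
  Scale F (disc): 0.54 / √(0.60·0.83) = 0.77
  Scale A (conv): 0.43 / √(0.87·0.83) = 0.51
  Scale B (disc): 0.59 / √(0.83·0.83) = 0.71
  Scale E (disc): 0.53 / √(0.68·0.83) = 0.71
  Scale D (disc): 0.40 / √(0.83·0.83) = 0.48
Smallest convergent = 0.51. Discriminant values: 0.76, 0.77, 0.71, 0.71, 0.48; count ≥ 0.51 → 4.

4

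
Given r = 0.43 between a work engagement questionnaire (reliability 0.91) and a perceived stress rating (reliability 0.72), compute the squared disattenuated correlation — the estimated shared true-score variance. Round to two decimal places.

0.28

Disattenuated r = 0.43 / √(0.91 × 0.72) = 0.43 / 0.8094 = 0.5313.
Shared true-score variance = 0.5313² = 0.2823 ≈ 0.28.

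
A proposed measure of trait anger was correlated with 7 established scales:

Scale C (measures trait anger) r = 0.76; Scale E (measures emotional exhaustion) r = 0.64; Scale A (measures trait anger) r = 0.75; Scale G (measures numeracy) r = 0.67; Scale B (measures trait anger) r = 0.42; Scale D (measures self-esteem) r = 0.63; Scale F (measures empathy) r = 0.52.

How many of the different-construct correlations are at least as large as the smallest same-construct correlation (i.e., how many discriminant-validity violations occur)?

Convergent (same construct = trait anger): Scale C, Scale A, Scale B.
Smallest convergent = 0.42. Discriminant values: 0.64, 0.67, 0.63, 0.52; count ≥ 0.42 → 4.

4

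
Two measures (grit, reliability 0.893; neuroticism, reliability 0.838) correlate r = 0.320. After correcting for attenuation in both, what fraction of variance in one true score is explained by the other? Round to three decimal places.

Disattenuated r = 0.320 / √(0.893 × 0.838) = 0.320 / 0.8651 = 0.3699.
Shared true-score variance = 0.3699² = 0.1368 ≈ 0.137.

0.137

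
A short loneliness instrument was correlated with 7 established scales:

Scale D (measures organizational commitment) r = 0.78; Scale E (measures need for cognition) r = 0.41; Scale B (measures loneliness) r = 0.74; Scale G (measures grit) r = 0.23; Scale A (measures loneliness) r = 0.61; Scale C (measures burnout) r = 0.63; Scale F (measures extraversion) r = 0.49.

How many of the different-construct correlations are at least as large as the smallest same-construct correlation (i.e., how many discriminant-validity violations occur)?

Convergent (same construct = loneliness): Scale B, Scale A.
Smallest convergent = 0.61. Discriminant values: 0.78, 0.41, 0.23, 0.63, 0.49; count ≥ 0.61 → 2.

2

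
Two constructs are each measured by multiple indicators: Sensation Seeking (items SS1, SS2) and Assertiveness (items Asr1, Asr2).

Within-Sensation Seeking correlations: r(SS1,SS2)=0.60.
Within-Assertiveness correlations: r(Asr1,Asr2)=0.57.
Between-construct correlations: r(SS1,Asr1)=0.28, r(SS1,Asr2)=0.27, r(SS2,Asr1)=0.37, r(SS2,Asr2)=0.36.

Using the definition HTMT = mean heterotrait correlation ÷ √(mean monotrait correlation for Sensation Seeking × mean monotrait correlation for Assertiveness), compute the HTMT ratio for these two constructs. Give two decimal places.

0.55

Mean heterotrait r = 1.28/4 = 0.3200.
Mean within-SS = 0.60/1 = 0.6000; mean within-Asr = 0.57/1 = 0.5700.
Geometric mean = √(0.6000 × 0.5700) = 0.5848.
HTMT = 0.3200 / 0.5848 = 0.55.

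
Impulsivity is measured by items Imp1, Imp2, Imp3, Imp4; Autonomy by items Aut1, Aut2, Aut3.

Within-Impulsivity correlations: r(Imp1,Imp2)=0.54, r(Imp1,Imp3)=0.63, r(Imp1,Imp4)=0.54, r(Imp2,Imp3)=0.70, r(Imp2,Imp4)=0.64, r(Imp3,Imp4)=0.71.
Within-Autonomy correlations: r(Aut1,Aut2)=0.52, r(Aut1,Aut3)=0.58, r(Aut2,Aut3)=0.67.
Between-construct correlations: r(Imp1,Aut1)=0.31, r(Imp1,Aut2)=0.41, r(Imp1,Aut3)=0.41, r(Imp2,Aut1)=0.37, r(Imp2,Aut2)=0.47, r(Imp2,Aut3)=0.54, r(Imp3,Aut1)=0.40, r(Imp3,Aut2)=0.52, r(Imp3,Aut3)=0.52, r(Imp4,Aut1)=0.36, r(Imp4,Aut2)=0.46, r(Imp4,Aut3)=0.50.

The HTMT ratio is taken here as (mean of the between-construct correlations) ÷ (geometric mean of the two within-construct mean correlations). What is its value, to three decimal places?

Between-construct mean = 5.27/12 = 0.4392.
Mean within-Imp = 3.76/6 = 0.6267; mean within-Aut = 1.77/3 = 0.5900.
Geometric mean = √(0.6267 × 0.5900) = 0.6081.
HTMT = 0.4392 / 0.6081 = 0.722.

0.722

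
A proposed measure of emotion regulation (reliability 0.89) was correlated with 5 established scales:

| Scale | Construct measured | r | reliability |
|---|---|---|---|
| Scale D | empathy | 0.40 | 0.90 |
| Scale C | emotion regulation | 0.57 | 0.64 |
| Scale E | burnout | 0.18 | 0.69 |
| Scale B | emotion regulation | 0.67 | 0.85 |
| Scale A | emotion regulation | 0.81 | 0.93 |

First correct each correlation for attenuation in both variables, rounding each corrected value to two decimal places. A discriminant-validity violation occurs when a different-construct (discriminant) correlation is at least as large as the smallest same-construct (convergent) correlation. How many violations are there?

0

Disattenuated r (r / √(r_scale · r_new)):
  Scale D (disc): 0.40 / √(0.90·0.89) = 0.45
  Scale C (conv): 0.57 / √(0.64·0.89) = 0.76
  Scale E (disc): 0.18 / √(0.69·0.89) = 0.23
  Scale B (conv): 0.67 / √(0.85·0.89) = 0.77
  Scale A (conv): 0.81 / √(0.93·0.89) = 0.89
Smallest convergent = 0.76. Discriminant values: 0.45, 0.23; count ≥ 0.76 → 0.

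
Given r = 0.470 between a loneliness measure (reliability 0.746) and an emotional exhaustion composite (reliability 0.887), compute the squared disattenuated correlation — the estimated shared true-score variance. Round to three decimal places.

Disattenuated r = 0.470 / √(0.746 × 0.887) = 0.470 / 0.8135 = 0.5778.
Shared true-score variance = 0.5778² = 0.3339 ≈ 0.334.

0.334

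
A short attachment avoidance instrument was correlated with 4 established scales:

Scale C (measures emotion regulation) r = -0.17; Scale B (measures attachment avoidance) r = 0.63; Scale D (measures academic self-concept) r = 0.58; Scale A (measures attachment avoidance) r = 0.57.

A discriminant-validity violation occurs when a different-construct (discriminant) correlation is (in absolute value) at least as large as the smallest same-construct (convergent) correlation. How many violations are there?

Convergent (same construct = attachment avoidance): Scale B, Scale A.
Smallest convergent = 0.57. Discriminant |r|: 0.17, 0.58; count ≥ 0.57 → 1.

1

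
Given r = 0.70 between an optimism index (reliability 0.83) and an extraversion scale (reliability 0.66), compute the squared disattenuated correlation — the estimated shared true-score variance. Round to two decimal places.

0.89

Disattenuated r = 0.70 / √(0.83 × 0.66) = 0.70 / 0.7401 = 0.9458.
Shared true-score variance = 0.9458² = 0.8945 ≈ 0.89.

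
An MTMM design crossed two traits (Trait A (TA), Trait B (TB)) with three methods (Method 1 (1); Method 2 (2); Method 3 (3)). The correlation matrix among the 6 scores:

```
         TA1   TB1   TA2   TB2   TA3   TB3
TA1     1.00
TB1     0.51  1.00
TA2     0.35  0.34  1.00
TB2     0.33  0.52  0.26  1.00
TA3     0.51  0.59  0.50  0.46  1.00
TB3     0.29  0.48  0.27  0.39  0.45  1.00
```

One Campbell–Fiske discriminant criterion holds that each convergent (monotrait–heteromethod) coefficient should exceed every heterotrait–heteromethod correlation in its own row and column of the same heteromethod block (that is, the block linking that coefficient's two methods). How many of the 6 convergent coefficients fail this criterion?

Each convergent coefficient versus the relevant comparison correlations:
TA (methods 1·2): 0.35 vs {0.33, 0.34} → pass.
TA (methods 1·3): 0.51 vs {0.29, 0.59} → fail.
TA (methods 2·3): 0.50 vs {0.27, 0.46} → pass.
TB (methods 1·2): 0.52 vs {0.34, 0.33} → pass.
TB (methods 1·3): 0.48 vs {0.59, 0.29} → fail.
TB (methods 2·3): 0.39 vs {0.46, 0.27} → fail.
3 of 6 fail.

3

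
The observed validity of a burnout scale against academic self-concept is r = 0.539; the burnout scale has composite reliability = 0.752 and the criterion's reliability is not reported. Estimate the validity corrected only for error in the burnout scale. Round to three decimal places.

0.622

Single correction: r_c = r_obs / √r_xx = 0.539 / √0.752 = 0.539 / 0.8672 ≈ 0.622.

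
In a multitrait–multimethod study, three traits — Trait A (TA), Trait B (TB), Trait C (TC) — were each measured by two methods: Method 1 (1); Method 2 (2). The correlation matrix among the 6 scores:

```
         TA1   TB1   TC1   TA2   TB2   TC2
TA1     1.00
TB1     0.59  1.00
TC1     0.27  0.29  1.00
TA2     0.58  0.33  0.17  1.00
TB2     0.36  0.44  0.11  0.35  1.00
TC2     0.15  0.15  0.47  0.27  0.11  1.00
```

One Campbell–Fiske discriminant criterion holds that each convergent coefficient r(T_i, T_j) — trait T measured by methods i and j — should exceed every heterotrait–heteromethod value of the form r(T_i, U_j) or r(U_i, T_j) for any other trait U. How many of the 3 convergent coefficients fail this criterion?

Checking each validity diagonal entry against its comparison values:
TA (methods 1·2): 0.58 vs {0.36, 0.33, 0.15, 0.17} → pass.
TB (methods 1·2): 0.44 vs {0.33, 0.36, 0.15, 0.11} → pass.
TC (methods 1·2): 0.47 vs {0.17, 0.15, 0.11, 0.15} → pass.
0 of 3 fail.

0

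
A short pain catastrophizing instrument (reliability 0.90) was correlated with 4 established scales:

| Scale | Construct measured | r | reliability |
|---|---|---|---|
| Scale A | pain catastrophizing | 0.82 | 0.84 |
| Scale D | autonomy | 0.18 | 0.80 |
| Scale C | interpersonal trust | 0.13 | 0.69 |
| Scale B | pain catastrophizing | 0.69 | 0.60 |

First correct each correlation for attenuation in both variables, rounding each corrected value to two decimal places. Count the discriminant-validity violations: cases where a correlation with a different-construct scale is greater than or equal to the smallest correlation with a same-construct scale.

0

Disattenuated r (r / √(r_scale · r_new)):
  Scale A (conv): 0.82 / √(0.84·0.90) = 0.94
  Scale D (disc): 0.18 / √(0.80·0.90) = 0.21
  Scale C (disc): 0.13 / √(0.69·0.90) = 0.16
  Scale B (conv): 0.69 / √(0.60·0.90) = 0.94
Smallest convergent = 0.94. Discriminant values: 0.21, 0.16; count ≥ 0.94 → 0.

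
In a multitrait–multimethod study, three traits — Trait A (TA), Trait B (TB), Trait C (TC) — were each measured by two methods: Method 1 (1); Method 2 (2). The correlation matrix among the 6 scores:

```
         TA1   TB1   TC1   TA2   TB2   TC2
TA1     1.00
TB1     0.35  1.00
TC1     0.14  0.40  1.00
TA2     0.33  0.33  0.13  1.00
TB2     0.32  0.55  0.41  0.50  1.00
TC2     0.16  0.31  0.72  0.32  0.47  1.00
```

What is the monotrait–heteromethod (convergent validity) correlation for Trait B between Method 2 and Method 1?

0.55

Same trait (TB), different methods: r(TB2, TB1) = 0.55.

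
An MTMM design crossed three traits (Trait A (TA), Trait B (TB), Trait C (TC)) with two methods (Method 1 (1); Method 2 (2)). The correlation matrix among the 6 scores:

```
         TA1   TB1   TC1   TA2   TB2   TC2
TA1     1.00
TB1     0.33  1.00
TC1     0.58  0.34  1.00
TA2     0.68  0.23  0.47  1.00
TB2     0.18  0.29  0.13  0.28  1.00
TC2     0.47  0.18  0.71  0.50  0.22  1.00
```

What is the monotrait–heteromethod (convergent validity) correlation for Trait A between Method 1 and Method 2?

Same trait (TA), different methods: r(TA1, TA2) = 0.68.

0.68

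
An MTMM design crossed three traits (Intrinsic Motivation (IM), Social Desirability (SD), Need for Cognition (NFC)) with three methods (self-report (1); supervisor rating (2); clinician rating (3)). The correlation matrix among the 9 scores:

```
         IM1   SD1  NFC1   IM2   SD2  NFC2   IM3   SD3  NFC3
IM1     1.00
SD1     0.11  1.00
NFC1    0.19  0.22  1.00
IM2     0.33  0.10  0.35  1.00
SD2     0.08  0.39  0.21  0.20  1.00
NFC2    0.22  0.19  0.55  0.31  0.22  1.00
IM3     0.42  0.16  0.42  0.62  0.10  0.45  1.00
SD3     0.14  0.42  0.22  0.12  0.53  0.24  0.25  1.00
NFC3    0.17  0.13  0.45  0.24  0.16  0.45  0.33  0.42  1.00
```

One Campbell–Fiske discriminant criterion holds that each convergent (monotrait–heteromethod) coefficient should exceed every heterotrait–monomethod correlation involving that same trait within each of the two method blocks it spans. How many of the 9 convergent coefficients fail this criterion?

1

Convergent coefficients and their comparison sets:
IM (methods 1·2): 0.33 vs {0.11, 0.20, 0.19, 0.31} → pass.
IM (methods 1·3): 0.42 vs {0.11, 0.25, 0.19, 0.33} → pass.
IM (methods 2·3): 0.62 vs {0.20, 0.25, 0.31, 0.33} → pass.
SD (methods 1·2): 0.39 vs {0.11, 0.20, 0.22, 0.22} → pass.
SD (methods 1·3): 0.42 vs {0.11, 0.25, 0.22, 0.42} → fail.
SD (methods 2·3): 0.53 vs {0.20, 0.25, 0.22, 0.42} → pass.
NFC (methods 1·2): 0.55 vs {0.19, 0.31, 0.22, 0.22} → pass.
NFC (methods 1·3): 0.45 vs {0.19, 0.33, 0.22, 0.42} → pass.
NFC (methods 2·3): 0.45 vs {0.31, 0.33, 0.22, 0.42} → pass.
1 of 9 fail.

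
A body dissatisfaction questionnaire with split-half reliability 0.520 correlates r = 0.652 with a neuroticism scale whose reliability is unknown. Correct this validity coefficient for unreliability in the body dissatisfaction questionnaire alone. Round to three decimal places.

Single correction: r_c = r_obs / √r_xx = 0.652 / √0.520 = 0.652 / 0.7211 ≈ 0.904.

0.904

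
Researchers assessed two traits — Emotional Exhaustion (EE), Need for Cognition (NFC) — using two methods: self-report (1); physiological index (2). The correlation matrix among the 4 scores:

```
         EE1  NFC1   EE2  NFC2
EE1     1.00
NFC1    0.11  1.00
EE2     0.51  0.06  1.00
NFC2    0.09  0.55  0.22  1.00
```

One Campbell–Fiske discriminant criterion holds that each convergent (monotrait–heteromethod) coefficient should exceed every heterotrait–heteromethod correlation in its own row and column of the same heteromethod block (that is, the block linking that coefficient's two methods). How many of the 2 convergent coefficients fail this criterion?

Each convergent coefficient versus the relevant comparison correlations:
EE (methods 1·2): 0.51 vs {0.09, 0.06} → pass.
NFC (methods 1·2): 0.55 vs {0.06, 0.09} → pass.
0 of 2 fail.

0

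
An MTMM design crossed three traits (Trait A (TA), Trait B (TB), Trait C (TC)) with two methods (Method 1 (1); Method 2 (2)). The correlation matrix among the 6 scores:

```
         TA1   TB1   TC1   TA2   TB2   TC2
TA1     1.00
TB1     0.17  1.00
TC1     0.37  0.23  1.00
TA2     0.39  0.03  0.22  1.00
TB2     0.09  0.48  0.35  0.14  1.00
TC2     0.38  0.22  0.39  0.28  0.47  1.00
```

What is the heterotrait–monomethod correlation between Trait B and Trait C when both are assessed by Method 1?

Different traits, same method: r(TB1, TC1) = 0.23.

0.23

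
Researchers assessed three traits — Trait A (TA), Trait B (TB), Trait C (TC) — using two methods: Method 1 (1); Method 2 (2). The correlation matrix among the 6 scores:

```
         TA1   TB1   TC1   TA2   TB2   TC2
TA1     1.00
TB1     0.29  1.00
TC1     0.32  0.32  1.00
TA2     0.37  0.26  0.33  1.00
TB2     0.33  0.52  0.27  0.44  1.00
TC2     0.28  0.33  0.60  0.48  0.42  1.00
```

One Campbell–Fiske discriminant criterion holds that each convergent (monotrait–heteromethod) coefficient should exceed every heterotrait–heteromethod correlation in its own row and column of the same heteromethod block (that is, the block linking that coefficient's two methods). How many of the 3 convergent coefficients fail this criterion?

Convergent coefficients and their comparison sets:
TA (methods 1·2): 0.37 vs {0.33, 0.26, 0.28, 0.33} → pass.
TB (methods 1·2): 0.52 vs {0.26, 0.33, 0.33, 0.27} → pass.
TC (methods 1·2): 0.60 vs {0.33, 0.28, 0.27, 0.33} → pass.
0 of 3 fail.

0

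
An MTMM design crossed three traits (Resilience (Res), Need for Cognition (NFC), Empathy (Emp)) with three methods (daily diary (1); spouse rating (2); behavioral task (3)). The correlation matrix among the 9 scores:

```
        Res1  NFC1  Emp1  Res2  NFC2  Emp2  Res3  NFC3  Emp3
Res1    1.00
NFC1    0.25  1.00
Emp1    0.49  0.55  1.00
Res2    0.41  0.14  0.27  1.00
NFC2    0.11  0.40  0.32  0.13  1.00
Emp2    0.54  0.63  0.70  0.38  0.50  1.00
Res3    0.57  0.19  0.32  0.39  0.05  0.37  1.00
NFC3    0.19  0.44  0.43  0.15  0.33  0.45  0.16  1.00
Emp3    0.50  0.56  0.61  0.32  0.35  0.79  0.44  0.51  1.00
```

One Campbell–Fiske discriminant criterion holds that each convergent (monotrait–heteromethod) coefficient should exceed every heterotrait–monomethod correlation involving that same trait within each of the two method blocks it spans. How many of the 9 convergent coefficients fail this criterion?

Each convergent coefficient versus the relevant comparison correlations:
Res (methods 1·2): 0.41 vs {0.25, 0.13, 0.49, 0.38} → fail.
Res (methods 1·3): 0.57 vs {0.25, 0.16, 0.49, 0.44} → pass.
Res (methods 2·3): 0.39 vs {0.13, 0.16, 0.38, 0.44} → fail.
NFC (methods 1·2): 0.40 vs {0.25, 0.13, 0.55, 0.50} → fail.
NFC (methods 1·3): 0.44 vs {0.25, 0.16, 0.55, 0.51} → fail.
NFC (methods 2·3): 0.33 vs {0.13, 0.16, 0.50, 0.51} → fail.
Emp (methods 1·2): 0.70 vs {0.49, 0.38, 0.55, 0.50} → pass.
Emp (methods 1·3): 0.61 vs {0.49, 0.44, 0.55, 0.51} → pass.
Emp (methods 2·3): 0.79 vs {0.38, 0.44, 0.50, 0.51} → pass.
5 of 9 fail.

5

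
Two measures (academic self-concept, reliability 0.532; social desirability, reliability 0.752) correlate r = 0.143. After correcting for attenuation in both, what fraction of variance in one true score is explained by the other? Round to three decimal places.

0.051

Disattenuated r = 0.143 / √(0.532 × 0.752) = 0.143 / 0.6325 = 0.2261.
Shared true-score variance = 0.2261² = 0.0511 ≈ 0.051.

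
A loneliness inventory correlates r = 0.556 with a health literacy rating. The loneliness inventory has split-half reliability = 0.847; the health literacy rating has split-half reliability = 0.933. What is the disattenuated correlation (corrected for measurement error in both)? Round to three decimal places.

0.625

r_true = r_obs / √(r_xx · r_yy) = 0.556 / √(0.847 × 0.933) = 0.556 / √0.790251 = 0.556 / 0.8890 ≈ 0.625.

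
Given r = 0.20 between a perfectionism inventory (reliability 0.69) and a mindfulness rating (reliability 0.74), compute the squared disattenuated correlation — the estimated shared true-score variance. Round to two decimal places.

Disattenuated r = 0.20 / √(0.69 × 0.74) = 0.20 / 0.7146 = 0.2799.
Shared true-score variance = 0.2799² = 0.0783 ≈ 0.08.

0.08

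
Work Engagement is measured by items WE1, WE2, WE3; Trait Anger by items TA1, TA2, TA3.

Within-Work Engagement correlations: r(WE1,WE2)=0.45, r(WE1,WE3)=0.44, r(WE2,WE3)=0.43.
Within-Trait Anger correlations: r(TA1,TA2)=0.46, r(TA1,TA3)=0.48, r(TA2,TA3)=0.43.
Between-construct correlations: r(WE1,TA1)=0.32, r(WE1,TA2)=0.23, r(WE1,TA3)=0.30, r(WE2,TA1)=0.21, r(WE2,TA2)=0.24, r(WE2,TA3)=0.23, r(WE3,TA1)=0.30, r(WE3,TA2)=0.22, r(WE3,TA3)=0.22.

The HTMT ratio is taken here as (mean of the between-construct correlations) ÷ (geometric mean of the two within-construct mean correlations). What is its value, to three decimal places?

0.563

Mean between = 2.27/9 = 0.2522.
Mean within-WE = 1.32/3 = 0.4400; mean within-TA = 1.37/3 = 0.4567.
Geometric mean = √(0.4400 × 0.4567) = 0.4483.
HTMT = 0.2522 / 0.4483 = 0.563.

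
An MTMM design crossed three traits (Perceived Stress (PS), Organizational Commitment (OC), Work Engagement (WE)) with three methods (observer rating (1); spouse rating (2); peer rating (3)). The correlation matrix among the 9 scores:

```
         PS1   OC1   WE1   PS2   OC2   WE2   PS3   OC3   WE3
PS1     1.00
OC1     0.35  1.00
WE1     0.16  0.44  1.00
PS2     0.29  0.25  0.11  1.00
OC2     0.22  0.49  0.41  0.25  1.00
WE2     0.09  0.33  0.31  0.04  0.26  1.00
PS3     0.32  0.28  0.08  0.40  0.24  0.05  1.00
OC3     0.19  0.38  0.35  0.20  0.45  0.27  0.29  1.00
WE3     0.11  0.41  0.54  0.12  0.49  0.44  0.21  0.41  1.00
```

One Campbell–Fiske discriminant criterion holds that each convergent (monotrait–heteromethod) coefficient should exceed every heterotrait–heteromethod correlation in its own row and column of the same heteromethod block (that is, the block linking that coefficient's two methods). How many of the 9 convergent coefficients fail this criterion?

Checking each validity diagonal entry against its comparison values:
PS (methods 1·2): 0.29 vs {0.22, 0.25, 0.09, 0.11} → pass.
PS (methods 1·3): 0.32 vs {0.19, 0.28, 0.11, 0.08} → pass.
PS (methods 2·3): 0.40 vs {0.20, 0.24, 0.12, 0.05} → pass.
OC (methods 1·2): 0.49 vs {0.25, 0.22, 0.33, 0.41} → pass.
OC (methods 1·3): 0.38 vs {0.28, 0.19, 0.41, 0.35} → fail.
OC (methods 2·3): 0.45 vs {0.24, 0.20, 0.49, 0.27} → fail.
WE (methods 1·2): 0.31 vs {0.11, 0.09, 0.41, 0.33} → fail.
WE (methods 1·3): 0.54 vs {0.08, 0.11, 0.35, 0.41} → pass.
WE (methods 2·3): 0.44 vs {0.05, 0.12, 0.27, 0.49} → fail.
4 of 9 fail.

4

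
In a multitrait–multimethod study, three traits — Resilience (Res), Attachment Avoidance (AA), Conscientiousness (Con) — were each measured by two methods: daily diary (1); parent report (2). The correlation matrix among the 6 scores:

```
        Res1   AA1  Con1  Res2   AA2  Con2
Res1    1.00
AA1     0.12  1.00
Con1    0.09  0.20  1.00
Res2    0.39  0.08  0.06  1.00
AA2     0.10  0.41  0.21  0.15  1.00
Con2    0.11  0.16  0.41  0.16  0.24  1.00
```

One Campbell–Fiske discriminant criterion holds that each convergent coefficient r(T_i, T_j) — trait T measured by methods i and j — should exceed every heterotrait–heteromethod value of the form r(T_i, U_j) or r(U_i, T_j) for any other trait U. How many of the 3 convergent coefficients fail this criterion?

Convergent coefficients and their comparison sets:
Res (methods 1·2): 0.39 vs {0.10, 0.08, 0.11, 0.06} → pass.
AA (methods 1·2): 0.41 vs {0.08, 0.10, 0.16, 0.21} → pass.
Con (methods 1·2): 0.41 vs {0.06, 0.11, 0.21, 0.16} → pass.
0 of 3 fail.

0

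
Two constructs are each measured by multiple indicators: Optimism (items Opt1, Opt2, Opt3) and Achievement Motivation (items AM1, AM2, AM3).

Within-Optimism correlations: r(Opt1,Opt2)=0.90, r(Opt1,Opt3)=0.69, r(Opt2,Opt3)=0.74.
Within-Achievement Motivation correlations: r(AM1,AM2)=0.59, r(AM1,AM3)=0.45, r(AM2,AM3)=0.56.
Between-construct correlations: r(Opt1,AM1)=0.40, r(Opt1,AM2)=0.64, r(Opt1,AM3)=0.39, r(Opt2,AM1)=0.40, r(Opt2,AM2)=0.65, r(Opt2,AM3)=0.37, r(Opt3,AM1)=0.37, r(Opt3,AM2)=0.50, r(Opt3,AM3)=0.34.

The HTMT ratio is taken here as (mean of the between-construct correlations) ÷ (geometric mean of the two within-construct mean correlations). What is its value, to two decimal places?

Between-construct mean = 4.06/9 = 0.4511.
Mean within-Opt = 2.33/3 = 0.7767; mean within-AM = 1.60/3 = 0.5333.
Geometric mean = √(0.7767 × 0.5333) = 0.6436.
HTMT = 0.4511 / 0.6436 = 0.70.

0.70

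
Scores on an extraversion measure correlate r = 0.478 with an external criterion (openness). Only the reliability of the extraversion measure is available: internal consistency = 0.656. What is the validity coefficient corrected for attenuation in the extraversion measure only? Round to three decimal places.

Single correction: r_c = r_obs / √r_xx = 0.478 / √0.656 = 0.478 / 0.8099 ≈ 0.590.

0.590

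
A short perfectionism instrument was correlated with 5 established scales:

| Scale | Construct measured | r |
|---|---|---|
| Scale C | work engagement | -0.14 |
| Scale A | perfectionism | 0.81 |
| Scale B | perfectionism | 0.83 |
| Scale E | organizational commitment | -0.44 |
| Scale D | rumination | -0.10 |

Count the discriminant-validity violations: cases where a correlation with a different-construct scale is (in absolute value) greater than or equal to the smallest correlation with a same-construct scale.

Convergent (same construct = perfectionism): Scale A, Scale B.
Smallest convergent = 0.81. Discriminant |r|: 0.14, 0.44, 0.10; count ≥ 0.81 → 0.

0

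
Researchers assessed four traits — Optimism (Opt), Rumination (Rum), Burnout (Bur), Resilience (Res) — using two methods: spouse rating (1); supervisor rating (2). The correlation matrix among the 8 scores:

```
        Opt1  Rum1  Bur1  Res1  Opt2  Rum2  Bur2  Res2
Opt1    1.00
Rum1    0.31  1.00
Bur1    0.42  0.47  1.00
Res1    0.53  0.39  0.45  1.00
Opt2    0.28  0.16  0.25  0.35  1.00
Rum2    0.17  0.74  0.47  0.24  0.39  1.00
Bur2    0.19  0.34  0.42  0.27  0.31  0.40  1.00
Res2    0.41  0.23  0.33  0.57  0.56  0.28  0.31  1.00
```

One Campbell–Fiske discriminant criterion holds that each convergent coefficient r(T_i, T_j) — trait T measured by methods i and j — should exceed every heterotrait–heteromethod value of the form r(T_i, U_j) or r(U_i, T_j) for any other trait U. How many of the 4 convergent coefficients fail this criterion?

Checking each validity diagonal entry against its comparison values:
Opt (methods 1·2): 0.28 vs {0.17, 0.16, 0.19, 0.25, 0.41, 0.35} → fail.
Rum (methods 1·2): 0.74 vs {0.16, 0.17, 0.34, 0.47, 0.23, 0.24} → pass.
Bur (methods 1·2): 0.42 vs {0.25, 0.19, 0.47, 0.34, 0.33, 0.27} → fail.
Res (methods 1·2): 0.57 vs {0.35, 0.41, 0.24, 0.23, 0.27, 0.33} → pass.
2 of 4 fail.

2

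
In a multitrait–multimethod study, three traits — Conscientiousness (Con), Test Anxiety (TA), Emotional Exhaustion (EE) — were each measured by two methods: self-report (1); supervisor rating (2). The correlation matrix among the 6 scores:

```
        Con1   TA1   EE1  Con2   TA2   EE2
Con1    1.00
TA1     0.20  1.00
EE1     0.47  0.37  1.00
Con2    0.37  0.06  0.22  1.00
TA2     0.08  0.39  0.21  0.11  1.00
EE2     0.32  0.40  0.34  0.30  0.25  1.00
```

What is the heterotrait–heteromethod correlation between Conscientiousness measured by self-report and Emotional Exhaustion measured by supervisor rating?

0.32

Different traits and methods: r(Con1, EE2) = 0.32.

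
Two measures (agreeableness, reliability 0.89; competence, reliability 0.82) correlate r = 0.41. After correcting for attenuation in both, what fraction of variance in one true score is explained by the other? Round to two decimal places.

0.23

Disattenuated r = 0.41 / √(0.89 × 0.82) = 0.41 / 0.8543 = 0.4799.
Shared true-score variance = 0.4799² = 0.2303 ≈ 0.23.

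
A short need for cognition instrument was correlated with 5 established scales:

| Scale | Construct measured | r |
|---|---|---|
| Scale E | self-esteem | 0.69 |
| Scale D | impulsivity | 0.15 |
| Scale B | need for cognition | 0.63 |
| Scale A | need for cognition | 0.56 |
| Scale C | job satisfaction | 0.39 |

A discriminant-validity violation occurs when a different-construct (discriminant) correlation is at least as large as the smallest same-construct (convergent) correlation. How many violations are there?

1

Convergent (same construct = need for cognition): Scale B, Scale A.
Smallest convergent = 0.56. Discriminant values: 0.69, 0.15, 0.39; count ≥ 0.56 → 1.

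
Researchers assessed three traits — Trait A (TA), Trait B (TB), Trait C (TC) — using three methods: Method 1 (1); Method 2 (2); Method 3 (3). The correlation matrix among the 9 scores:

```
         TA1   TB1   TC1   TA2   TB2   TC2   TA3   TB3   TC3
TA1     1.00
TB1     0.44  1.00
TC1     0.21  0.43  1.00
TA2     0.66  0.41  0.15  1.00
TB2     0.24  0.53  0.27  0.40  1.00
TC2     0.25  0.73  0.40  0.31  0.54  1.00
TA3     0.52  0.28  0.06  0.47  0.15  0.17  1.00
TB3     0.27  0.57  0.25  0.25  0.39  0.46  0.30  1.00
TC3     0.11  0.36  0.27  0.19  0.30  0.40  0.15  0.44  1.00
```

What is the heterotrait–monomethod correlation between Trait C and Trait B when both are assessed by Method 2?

Different traits, same method: r(TC2, TB2) = 0.54.

0.54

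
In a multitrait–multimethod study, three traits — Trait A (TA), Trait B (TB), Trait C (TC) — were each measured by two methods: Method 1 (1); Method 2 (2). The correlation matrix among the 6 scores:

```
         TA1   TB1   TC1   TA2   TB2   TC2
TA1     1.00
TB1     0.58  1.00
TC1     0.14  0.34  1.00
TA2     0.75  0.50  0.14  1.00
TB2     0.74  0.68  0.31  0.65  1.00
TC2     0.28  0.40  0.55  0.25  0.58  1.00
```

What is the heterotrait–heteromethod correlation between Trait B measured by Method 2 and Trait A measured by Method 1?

Different traits and methods: r(TB2, TA1) = 0.74.

0.74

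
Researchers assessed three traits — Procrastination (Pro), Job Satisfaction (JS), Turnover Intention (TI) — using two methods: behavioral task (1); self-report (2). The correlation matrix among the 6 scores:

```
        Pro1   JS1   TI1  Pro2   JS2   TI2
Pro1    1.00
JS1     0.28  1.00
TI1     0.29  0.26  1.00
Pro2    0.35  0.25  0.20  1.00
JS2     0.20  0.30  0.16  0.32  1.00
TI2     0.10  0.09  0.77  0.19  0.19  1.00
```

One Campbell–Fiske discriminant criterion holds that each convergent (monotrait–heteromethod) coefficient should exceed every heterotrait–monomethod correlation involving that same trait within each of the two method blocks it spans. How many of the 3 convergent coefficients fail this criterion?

Each convergent coefficient versus the relevant comparison correlations:
Pro (methods 1·2): 0.35 vs {0.28, 0.32, 0.29, 0.19} → pass.
JS (methods 1·2): 0.30 vs {0.28, 0.32, 0.26, 0.19} → fail.
TI (methods 1·2): 0.77 vs {0.29, 0.19, 0.26, 0.19} → pass.
1 of 3 fail.

1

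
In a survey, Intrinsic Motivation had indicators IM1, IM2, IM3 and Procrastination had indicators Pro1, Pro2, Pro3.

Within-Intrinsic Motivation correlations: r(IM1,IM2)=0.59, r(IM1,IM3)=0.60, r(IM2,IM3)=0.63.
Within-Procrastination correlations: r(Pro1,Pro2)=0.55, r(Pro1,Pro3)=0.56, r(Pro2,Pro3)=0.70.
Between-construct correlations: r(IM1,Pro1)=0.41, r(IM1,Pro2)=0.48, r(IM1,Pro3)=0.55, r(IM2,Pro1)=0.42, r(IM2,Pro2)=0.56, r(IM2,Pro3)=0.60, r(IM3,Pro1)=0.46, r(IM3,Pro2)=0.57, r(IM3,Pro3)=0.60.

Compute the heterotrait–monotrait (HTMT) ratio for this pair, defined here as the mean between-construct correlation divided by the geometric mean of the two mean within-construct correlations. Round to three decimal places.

Between-construct mean = 4.65/9 = 0.5167.
Mean within-IM = 1.82/3 = 0.6067; mean within-Pro = 1.81/3 = 0.6033.
Geometric mean = √(0.6067 × 0.6033) = 0.6050.
HTMT = 0.5167 / 0.6050 = 0.854.

0.854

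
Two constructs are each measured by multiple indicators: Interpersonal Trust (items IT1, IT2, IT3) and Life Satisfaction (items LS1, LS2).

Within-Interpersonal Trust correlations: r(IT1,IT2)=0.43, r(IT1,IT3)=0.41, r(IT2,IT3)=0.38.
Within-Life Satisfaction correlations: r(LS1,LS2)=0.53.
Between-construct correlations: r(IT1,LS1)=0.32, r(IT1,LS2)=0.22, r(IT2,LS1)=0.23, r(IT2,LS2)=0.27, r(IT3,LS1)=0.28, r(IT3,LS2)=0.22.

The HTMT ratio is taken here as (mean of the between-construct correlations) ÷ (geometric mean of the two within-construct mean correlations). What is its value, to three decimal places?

Between-construct mean = 1.54/6 = 0.2567.
Mean within-IT = 1.22/3 = 0.4067; mean within-LS = 0.53/1 = 0.5300.
Geometric mean = √(0.4067 × 0.5300) = 0.4643.
HTMT = 0.2567 / 0.4643 = 0.553.

0.553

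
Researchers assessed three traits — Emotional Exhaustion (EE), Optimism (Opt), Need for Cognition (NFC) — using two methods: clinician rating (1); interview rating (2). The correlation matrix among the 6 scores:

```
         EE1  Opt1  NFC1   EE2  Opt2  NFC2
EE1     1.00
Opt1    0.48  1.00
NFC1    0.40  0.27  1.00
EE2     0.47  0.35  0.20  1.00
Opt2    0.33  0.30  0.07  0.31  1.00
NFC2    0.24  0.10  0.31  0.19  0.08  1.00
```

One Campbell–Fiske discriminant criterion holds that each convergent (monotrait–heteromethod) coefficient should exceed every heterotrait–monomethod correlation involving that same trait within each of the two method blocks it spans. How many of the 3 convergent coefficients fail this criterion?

Checking each validity diagonal entry against its comparison values:
EE (methods 1·2): 0.47 vs {0.48, 0.31, 0.40, 0.19} → fail.
Opt (methods 1·2): 0.30 vs {0.48, 0.31, 0.27, 0.08} → fail.
NFC (methods 1·2): 0.31 vs {0.40, 0.19, 0.27, 0.08} → fail.
3 of 3 fail.

3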